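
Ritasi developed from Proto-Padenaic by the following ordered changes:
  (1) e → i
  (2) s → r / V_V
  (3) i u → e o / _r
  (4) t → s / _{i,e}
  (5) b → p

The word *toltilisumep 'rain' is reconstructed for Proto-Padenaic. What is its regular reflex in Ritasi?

Ritasi: *toltilisumep
  toltilisumep → toltilisumip   [vowel merger]
  toltilisumip → toltilirumip   [rhotacism]
  toltilirumip → toltilerumip   [pre-rhotic lowering]
  toltilerumip → tolsilerumip   [palatalisation]
  tolsilerumip (rule 5 does not apply)
  giving Ritasi tolsilerumip.

tolsilerumip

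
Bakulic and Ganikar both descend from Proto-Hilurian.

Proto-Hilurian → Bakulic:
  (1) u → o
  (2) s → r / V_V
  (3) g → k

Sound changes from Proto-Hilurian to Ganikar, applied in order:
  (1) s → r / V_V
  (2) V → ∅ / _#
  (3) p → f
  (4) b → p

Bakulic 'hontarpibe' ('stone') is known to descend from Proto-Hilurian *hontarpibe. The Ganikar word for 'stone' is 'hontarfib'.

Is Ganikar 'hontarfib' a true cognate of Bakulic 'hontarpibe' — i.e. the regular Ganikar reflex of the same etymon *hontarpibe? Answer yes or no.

no

Derive the expected Ganikar reflex of *hontarpibe:
Ganikar: start from *hontarpibe.
  rule 1: no change — hontarpibe
  rule 2 (apocope): hontarpibe → hontarpib
  rule 3 (unconditioned shift): hontarpib → hontarfib
  rule 4 (unconditioned shift): hontarfib → hontarfip
  ⇒ Ganikar hontarfip
The regular Ganikar reflex would be 'hontarfip', but the attested form is 'hontarfib'. The correspondence is irregular, so they are not cognates (the Ganikar form has a different source).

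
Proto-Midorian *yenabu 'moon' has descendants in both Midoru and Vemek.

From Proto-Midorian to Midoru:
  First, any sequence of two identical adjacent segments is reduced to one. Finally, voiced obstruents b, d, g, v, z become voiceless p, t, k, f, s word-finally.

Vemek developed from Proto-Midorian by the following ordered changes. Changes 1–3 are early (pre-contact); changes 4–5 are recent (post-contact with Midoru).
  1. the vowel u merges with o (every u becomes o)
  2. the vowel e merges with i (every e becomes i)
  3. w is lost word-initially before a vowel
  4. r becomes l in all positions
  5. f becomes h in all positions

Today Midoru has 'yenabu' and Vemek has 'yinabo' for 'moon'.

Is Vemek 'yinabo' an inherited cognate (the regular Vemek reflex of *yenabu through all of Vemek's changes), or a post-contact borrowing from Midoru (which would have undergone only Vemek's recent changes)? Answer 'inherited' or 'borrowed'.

inherited

If inherited, *yenabu would pass through all of Vemek's changes:
Vemek: *yenabu > yenabo > yinabo  (by vowel merger, vowel merger)
If borrowed from Midoru 'yenabu' after the early changes, it would undergo only the recent ones:
  rule 4 (unconditioned shift): no change (yenabu)
  rule 5 (unconditioned shift): no change (yenabu)
  ⇒ as a loan: yenabu
Vemek 'yinabo' matches the inherited outcome exactly, so it is an inherited cognate, not a loan.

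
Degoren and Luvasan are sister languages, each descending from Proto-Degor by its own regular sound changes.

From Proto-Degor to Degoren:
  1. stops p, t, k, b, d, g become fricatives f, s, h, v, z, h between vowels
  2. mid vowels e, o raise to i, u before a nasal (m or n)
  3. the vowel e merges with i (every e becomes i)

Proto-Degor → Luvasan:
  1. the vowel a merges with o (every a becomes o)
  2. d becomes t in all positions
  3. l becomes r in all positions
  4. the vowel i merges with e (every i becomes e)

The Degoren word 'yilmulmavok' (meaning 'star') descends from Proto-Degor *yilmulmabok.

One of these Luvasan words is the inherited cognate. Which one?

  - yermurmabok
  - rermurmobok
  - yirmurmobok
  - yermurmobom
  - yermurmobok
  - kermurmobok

yermurmobok

Luvasan: *yilmulmabok
  yilmulmabok → yilmulmobok   [vowel merger]
  yilmulmobok (rule 2 does not apply)
  yilmulmobok → yirmurmobok   [unconditioned shift]
  yirmurmobok → yermurmobok   [vowel merger]
  giving Luvasan yermurmobok.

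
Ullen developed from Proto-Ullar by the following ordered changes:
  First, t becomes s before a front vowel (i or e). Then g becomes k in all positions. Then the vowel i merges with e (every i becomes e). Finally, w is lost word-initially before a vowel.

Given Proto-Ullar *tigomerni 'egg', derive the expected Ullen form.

Ullen: *tigomerni
  tigomerni → sigomerni   [palatalisation]
  sigomerni → sikomerni   [unconditioned shift]
  sikomerni → sekomerne   [vowel merger]
  sekomerne (rule 4 does not apply)
  giving Ullen sekomerne.

sekomerne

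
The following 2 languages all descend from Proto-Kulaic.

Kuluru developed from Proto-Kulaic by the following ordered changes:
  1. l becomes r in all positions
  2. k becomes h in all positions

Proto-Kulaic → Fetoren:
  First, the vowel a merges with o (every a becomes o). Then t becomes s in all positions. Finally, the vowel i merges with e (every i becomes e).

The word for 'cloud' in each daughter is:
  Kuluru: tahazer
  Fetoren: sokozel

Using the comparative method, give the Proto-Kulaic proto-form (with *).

Position 2: Kuluru has a, Fetoren has o. Kuluru preserves a here (none of its changes turn any other segment into a), so the proto-segment is *a.
Position 7: Kuluru has r, Fetoren has l. Fetoren preserves l here (none of its changes turn any other segment into l), so the proto-segment is *l.
This points to *takazel. Verify forward in each daughter:
Kuluru: start from *takazel.
  rule 1 (unconditioned shift): takazel → takazer
  rule 2 (unconditioned shift): takazer → tahazer
  ⇒ Kuluru tahazer
Fetoren: *takazel > tokozel > sokozel  (by vowel merger, unconditioned shift)
Only *takazel yields all of Kuluru tahazer, Fetoren sokozel.

*takazel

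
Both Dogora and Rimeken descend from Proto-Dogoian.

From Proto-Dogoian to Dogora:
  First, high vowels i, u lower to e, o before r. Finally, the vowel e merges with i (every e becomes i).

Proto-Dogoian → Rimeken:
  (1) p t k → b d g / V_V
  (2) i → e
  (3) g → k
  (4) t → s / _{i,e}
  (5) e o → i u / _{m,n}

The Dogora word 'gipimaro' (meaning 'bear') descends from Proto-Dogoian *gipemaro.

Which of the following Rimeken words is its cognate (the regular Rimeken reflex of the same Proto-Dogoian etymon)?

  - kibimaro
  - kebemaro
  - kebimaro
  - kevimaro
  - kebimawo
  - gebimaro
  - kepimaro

kebimaro

Rimeken: *gipemaro > gibemaro > gebemaro > kebemaro > kebimaro  (by intervocalic voicing, vowel merger, unconditioned shift, pre-nasal raising)
Among the options, 'kebimaro' alone shows every Rimeken change applied in order.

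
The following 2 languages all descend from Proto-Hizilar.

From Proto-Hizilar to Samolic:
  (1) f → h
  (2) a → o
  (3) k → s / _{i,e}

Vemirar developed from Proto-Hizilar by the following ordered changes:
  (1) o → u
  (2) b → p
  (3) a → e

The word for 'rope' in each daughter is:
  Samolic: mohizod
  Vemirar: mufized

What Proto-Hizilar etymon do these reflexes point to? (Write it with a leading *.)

Position 6: Samolic has o, Vemirar has e. Taking the neighbouring segments as reconstructed: Samolic o could go back to *a or *o; Vemirar e could go back to *a or *e — the one source consistent with every daughter is *a.
Position 3: Samolic has h, Vemirar has f. Vemirar preserves f here (none of its changes turn any other segment into f), so the proto-segment is *f.
Position 2: Samolic has o, Vemirar has u. Taking the neighbouring segments as reconstructed: Samolic o could go back to *a or *o; Vemirar u could go back to *o or *u — the one source consistent with every daughter is *o.
Verify the candidate proto-form against each daughter:
Samolic: start from *mofizad.
  rule 1 (unconditioned shift): mofizad → mohizad
  rule 2 (vowel merger): mohizad → mohizod
  rule 3: no change — mohizod
  ⇒ Samolic mohizod
Vemirar: *mofizad
  mofizad → mufizad   [vowel merger]
  mufizad (rule 2 does not apply)
  mufizad → mufized   [vowel merger]
  giving Vemirar mufized.
*mofizad is the unique common source.

*mofizad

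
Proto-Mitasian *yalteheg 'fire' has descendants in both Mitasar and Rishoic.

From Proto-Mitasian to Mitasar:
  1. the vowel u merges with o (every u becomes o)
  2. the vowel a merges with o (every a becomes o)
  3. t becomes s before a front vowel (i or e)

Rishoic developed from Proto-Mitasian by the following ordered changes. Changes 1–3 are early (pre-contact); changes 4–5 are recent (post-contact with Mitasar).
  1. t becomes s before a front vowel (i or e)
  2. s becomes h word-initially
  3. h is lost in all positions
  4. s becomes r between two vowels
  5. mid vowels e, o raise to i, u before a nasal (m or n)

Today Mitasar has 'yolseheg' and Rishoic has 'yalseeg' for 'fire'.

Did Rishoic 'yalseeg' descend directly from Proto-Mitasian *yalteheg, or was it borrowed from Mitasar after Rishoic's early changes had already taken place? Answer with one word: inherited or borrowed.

If inherited, *yalteheg would pass through all of Rishoic's changes:
Rishoic: start from *yalteheg.
  rule 1 (palatalisation): yalteheg → yalseheg
  rule 2: no change — yalseheg
  rule 3 (h-loss): yalseheg → yalseeg
  rule 4: no change — yalseeg
  rule 5: no change — yalseeg
  ⇒ Rishoic yalseeg
If borrowed from Mitasar 'yolseheg' after the early changes, it would undergo only the recent ones:
  rule 4 (rhotacism): no change (yolseheg)
  rule 5 (pre-nasal raising): no change (yolseheg)
  ⇒ as a loan: yolseheg
Rishoic 'yalseeg' matches the inherited outcome exactly, so it is an inherited cognate, not a loan.

inherited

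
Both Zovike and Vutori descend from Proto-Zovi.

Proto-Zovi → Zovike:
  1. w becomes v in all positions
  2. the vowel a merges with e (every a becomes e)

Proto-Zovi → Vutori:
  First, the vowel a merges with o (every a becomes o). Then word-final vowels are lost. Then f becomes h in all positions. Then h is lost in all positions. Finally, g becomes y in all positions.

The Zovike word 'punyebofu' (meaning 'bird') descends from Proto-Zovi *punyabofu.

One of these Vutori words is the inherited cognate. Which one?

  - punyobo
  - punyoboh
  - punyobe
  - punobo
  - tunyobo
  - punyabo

Vutori: start from *punyabofu.
  rule 1 (vowel merger): punyabofu → punyobofu
  rule 2 (apocope): punyobofu → punyobof
  rule 3 (unconditioned shift): punyobof → punyoboh
  rule 4 (h-loss): punyoboh → punyobo
  rule 5: no change — punyobo
  ⇒ Vutori punyobo
Among the options, 'punyobo' alone shows every Vutori change applied in order.

punyobo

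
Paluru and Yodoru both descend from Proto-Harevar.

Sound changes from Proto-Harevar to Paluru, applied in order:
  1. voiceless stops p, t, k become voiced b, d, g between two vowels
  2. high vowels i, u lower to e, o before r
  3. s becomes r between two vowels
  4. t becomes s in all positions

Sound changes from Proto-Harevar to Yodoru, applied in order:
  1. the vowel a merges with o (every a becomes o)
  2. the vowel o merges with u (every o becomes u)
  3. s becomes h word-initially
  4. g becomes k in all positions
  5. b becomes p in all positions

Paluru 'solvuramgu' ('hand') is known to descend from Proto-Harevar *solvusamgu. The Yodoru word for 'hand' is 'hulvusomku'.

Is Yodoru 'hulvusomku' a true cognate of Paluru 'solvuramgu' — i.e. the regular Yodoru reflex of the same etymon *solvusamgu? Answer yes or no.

no

Derive the expected Yodoru reflex of *solvusamgu:
Yodoru: *solvusamgu
  solvusamgu → solvusomgu   [vowel merger]
  solvusomgu → sulvusumgu   [vowel merger]
  sulvusumgu → hulvusumgu   [debuccalisation]
  hulvusumgu → hulvusumku   [unconditioned shift]
  hulvusumku (rule 5 does not apply)
  giving Yodoru hulvusumku.
The regular Yodoru reflex would be 'hulvusumku', but the attested form is 'hulvusomku'. The correspondence is irregular, so they are not cognates (the Yodoru form has a different source).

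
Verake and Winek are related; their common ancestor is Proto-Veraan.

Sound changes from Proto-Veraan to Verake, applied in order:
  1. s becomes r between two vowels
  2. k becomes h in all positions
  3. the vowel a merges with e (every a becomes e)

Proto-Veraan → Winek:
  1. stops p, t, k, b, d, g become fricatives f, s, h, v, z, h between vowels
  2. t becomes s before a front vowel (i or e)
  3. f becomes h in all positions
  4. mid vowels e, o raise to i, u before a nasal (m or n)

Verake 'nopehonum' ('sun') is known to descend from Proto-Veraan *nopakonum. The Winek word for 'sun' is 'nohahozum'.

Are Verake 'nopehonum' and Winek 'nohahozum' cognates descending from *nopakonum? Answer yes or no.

no

Derive the expected Winek reflex of *nopakonum:
Winek: *nopakonum
  nopakonum → nofahonum   [intervocalic lenition]
  nofahonum (rule 2 does not apply)
  nofahonum → nohahonum   [unconditioned shift]
  nohahonum → nohahunum   [pre-nasal raising]
  giving Winek nohahunum.
The regular Winek reflex would be 'nohahunum', but the attested form is 'nohahozum'. The correspondence is irregular, so they are not cognates (the Winek form has a different source).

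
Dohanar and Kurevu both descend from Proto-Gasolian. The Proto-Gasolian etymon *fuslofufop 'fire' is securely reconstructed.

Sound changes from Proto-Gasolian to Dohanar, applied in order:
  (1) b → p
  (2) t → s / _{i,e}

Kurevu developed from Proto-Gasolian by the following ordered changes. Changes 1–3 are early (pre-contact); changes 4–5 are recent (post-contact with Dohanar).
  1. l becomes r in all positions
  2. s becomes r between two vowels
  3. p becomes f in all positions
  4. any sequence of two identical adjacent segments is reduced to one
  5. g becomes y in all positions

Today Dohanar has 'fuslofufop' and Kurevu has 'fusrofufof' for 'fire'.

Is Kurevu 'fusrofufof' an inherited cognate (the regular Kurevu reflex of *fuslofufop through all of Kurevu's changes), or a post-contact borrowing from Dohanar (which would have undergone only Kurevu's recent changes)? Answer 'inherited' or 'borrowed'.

inherited

If inherited, *fuslofufop would pass through all of Kurevu's changes:
Kurevu: *fuslofufop
  fuslofufop → fusrofufop   [unconditioned shift]
  fusrofufop (rule 2 does not apply)
  fusrofufop → fusrofufof   [unconditioned shift]
  fusrofufof (rule 4 does not apply)
  fusrofufof (rule 5 does not apply)
  giving Kurevu fusrofufof.
If borrowed from Dohanar 'fuslofufop' after the early changes, it would undergo only the recent ones:
  rule 4 (degemination): no change (fuslofufop)
  rule 5 (unconditioned shift): no change (fuslofufop)
  ⇒ as a loan: fuslofufop
Kurevu 'fusrofufof' matches the inherited outcome exactly, so it is an inherited cognate, not a loan.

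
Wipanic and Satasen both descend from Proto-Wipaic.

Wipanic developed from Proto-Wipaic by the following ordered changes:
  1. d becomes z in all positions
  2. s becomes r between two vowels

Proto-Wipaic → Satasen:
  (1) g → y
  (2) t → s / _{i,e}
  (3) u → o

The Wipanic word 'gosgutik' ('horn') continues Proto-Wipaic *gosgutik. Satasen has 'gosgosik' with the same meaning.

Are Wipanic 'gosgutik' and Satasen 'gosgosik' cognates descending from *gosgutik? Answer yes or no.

Derive the expected Satasen reflex of *gosgutik:
Satasen: *gosgutik > yosyutik > yosyusik > yosyosik  (by unconditioned shift, palatalisation, vowel merger)
The regular Satasen reflex would be 'yosyosik', but the attested form is 'gosgosik'. The correspondence is irregular, so they are not cognates (the Satasen form has a different source).

no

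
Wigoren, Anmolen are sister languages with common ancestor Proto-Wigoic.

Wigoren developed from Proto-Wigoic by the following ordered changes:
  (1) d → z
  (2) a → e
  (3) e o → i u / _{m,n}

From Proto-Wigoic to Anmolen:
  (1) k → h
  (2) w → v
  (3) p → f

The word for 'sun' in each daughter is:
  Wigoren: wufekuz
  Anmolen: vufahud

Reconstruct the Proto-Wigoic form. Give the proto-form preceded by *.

Position 1: Wigoren has w, Anmolen has v. Wigoren preserves w here (none of its changes turn any other segment into w), so the proto-segment is *w.
Position 5: Wigoren has k, Anmolen has h. Wigoren preserves k here (none of its changes turn any other segment into k), so the proto-segment is *k.
This points to *wufakud. Verify forward in each daughter:
Wigoren: *wufakud
  wufakud → wufakuz   [unconditioned shift]
  wufakuz → wufekuz   [vowel merger]
  wufekuz (rule 3 does not apply)
  giving Wigoren wufekuz.
Anmolen: start from *wufakud.
  rule 1 (unconditioned shift): wufakud → wufahud
  rule 2 (unconditioned shift): wufahud → vufahud
  rule 3: no change — vufahud
  ⇒ Anmolen vufahud
*wufakud is the unique common source.

*wufakud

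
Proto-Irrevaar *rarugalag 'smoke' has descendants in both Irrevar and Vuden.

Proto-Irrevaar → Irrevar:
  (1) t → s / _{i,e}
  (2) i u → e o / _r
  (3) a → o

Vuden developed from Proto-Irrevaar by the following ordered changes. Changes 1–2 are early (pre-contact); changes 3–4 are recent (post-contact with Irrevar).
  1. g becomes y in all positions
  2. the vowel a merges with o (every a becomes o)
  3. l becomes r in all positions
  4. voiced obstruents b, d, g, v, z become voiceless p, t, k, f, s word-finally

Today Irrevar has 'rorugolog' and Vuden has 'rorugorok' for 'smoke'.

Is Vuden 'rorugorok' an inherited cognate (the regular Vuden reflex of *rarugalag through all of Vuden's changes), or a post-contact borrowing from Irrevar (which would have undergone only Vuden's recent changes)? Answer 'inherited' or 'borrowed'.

If inherited, *rarugalag would pass through all of Vuden's changes:
Vuden: *rarugalag > raruyalay > roruyoloy > roruyoroy  (by unconditioned shift, vowel merger, unconditioned shift)
If borrowed from Irrevar 'rorugolog' after the early changes, it would undergo only the recent ones:
  rule 3 (unconditioned shift): rorugolog → rorugorog
  rule 4 (final devoicing): rorugorog → rorugorok
  ⇒ as a loan: rorugorok
Vuden 'rorugorok' matches the loan outcome 'rorugorok', not the inherited 'roruyoroy' — it skipped the early Vuden changes, so it was borrowed from Irrevar.

borrowed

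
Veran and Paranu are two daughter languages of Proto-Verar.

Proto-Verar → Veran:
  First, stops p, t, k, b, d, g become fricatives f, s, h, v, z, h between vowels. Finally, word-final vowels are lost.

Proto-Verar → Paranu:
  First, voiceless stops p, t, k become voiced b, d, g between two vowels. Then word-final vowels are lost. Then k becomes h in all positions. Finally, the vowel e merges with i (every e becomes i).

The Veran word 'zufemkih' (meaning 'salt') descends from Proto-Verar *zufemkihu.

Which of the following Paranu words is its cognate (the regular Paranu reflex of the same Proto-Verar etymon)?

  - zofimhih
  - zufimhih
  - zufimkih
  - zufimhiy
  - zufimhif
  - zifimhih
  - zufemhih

Paranu: start from *zufemkihu.
  rule 1: no change — zufemkihu
  rule 2 (apocope): zufemkihu → zufemkih
  rule 3 (unconditioned shift): zufemkih → zufemhih
  rule 4 (vowel merger): zufemhih → zufimhih
  ⇒ Paranu zufimhih
The other candidates each miss or misapply at least one Paranu change.

zufimhih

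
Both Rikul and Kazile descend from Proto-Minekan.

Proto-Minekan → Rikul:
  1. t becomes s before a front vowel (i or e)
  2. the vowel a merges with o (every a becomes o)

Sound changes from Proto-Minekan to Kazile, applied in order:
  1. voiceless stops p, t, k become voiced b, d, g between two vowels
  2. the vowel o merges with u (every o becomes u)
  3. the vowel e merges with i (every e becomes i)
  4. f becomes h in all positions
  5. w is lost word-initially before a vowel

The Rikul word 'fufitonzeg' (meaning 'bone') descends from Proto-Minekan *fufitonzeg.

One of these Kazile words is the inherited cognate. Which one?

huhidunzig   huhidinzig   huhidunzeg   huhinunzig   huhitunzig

huhidunzig

Kazile: start from *fufitonzeg.
  rule 1 (intervocalic voicing): fufitonzeg → fufidonzeg
  rule 2 (vowel merger): fufidonzeg → fufidunzeg
  rule 3 (vowel merger): fufidunzeg → fufidunzig
  rule 4 (unconditioned shift): fufidunzig → huhidunzig
  rule 5: no change — huhidunzig
  ⇒ Kazile huhidunzig
Among the options, 'huhidunzig' alone shows every Kazile change applied in order.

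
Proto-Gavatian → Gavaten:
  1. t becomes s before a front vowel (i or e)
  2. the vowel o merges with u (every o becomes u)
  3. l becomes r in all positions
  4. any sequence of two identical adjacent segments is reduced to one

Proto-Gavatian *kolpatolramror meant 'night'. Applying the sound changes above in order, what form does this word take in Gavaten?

Gavaten: start from *kolpatolramror.
  rule 1: no change — kolpatolramror
  rule 2 (vowel merger): kolpatolramror → kulpatulramrur
  rule 3 (unconditioned shift): kulpatulramrur → kurpaturramrur
  rule 4 (degemination): kurpaturramrur → kurpaturamrur
  ⇒ Gavaten kurpaturamrur

kurpaturamrur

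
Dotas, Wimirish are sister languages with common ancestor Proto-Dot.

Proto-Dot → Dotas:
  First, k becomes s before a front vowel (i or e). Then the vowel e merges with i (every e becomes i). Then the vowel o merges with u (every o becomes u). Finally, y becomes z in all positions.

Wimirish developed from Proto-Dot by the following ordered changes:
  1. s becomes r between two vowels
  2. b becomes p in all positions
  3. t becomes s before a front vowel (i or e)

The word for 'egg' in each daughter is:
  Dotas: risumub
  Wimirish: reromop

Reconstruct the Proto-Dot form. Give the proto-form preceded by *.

Position 2: Dotas has i, Wimirish has e. Wimirish preserves e here (none of its changes turn any other segment into e), so the proto-segment is *e.
Position 6: Dotas has u, Wimirish has o. Wimirish preserves o here (none of its changes turn any other segment into o), so the proto-segment is *o.
Position 4: Dotas has u, Wimirish has o. Wimirish preserves o here (none of its changes turn any other segment into o), so the proto-segment is *o.
Verify the candidate proto-form against each daughter:
Dotas: start from *resomob.
  rule 1: no change — resomob
  rule 2 (vowel merger): resomob → risomob
  rule 3 (vowel merger): risomob → risumub
  rule 4: no change — risumub
  ⇒ Dotas risumub
Wimirish: *resomob > reromob > reromop  (by rhotacism, unconditioned shift)
*resomob is the unique common source.

*resomob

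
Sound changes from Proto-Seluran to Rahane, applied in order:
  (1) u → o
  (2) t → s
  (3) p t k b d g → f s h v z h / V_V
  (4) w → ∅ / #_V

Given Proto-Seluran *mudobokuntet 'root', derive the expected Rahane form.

mozovohonses

Rahane: start from *mudobokuntet.
  rule 1 (vowel merger): mudobokuntet → modobokontet
  rule 2 (unconditioned shift): modobokontet → modobokonses
  rule 3 (intervocalic lenition): modobokonses → mozovohonses
  rule 4: no change — mozovohonses
  ⇒ Rahane mozovohonses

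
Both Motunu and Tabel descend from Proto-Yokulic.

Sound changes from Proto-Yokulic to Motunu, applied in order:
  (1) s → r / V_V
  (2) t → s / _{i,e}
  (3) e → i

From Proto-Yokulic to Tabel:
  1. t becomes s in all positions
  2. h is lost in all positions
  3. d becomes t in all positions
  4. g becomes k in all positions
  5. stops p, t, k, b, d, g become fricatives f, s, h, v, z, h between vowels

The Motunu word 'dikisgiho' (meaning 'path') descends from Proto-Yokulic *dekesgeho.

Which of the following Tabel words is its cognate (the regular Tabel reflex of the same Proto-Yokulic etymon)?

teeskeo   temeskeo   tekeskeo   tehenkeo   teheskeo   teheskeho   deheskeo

Tabel: *dekesgeho
  dekesgeho (rule 1 does not apply)
  dekesgeho → dekesgeo   [h-loss]
  dekesgeo → tekesgeo   [unconditioned shift]
  tekesgeo → tekeskeo   [unconditioned shift]
  tekeskeo → teheskeo   [intervocalic lenition]
  giving Tabel teheskeo.
Only 'teheskeo' matches the regular Tabel development of *dekesgeho.

teheskeo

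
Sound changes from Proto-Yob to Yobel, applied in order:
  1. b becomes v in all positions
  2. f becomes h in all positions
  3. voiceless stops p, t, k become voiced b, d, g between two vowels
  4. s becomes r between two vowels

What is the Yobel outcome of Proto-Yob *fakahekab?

hagahegav

Yobel: *fakahekab > fakahekav > hakahekav > hagahegav  (by unconditioned shift, unconditioned shift, intervocalic voicing)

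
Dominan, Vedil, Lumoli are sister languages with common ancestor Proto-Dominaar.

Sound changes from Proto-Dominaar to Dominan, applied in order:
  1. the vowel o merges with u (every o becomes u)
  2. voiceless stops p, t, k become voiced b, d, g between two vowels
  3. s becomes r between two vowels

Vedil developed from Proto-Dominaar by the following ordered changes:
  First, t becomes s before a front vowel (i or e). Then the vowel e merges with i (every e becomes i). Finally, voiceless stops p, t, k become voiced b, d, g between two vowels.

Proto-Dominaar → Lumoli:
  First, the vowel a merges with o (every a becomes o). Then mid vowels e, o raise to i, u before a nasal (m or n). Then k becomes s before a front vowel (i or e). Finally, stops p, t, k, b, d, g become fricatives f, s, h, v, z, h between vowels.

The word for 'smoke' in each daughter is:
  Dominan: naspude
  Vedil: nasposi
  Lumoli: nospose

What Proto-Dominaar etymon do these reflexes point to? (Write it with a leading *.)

*naspote

Position 7: Dominan has e, Vedil has i, Lumoli has e. Dominan preserves e here (none of its changes turn any other segment into e), so the proto-segment is *e.
Position 5: Dominan has u, Vedil has o, Lumoli has o. Vedil preserves o here (none of its changes turn any other segment into o), so the proto-segment is *o.
Verify the candidate proto-form against each daughter:
Dominan: start from *naspote.
  rule 1 (vowel merger): naspote → naspute
  rule 2 (intervocalic voicing): naspute → naspude
  rule 3: no change — naspude
  ⇒ Dominan naspude
Vedil: *naspote
  naspote → naspose   [palatalisation]
  naspose → nasposi   [vowel merger]
  nasposi (rule 3 does not apply)
  giving Vedil nasposi.
Lumoli: start from *naspote.
  rule 1 (vowel merger): naspote → nospote
  rule 2: no change — nospote
  rule 3: no change — nospote
  rule 4 (intervocalic lenition): nospote → nospose
  ⇒ Lumoli nospose
Only *naspote yields all of Dominan naspude, Vedil nasposi, Lumoli nospose.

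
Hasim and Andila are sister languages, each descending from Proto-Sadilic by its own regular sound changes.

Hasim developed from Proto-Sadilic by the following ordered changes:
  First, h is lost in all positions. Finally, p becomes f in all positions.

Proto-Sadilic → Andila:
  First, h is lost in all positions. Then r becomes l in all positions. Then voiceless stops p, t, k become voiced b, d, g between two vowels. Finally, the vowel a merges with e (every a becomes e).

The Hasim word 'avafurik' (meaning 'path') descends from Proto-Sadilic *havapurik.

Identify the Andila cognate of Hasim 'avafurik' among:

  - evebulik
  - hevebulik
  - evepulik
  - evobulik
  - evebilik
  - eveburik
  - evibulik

evebulik

Andila: *havapurik
  havapurik → avapurik   [h-loss]
  avapurik → avapulik   [unconditioned shift]
  avapulik → avabulik   [intervocalic voicing]
  avabulik → evebulik   [vowel merger]
  giving Andila evebulik.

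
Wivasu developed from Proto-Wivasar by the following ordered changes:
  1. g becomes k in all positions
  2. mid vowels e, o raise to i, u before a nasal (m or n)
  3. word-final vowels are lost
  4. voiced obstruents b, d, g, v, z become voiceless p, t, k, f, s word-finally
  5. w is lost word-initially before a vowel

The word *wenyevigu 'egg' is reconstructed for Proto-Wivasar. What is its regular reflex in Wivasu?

inyevik

Wivasu: *wenyevigu > wenyeviku > winyeviku > winyevik > inyevik  (by unconditioned shift, pre-nasal raising, apocope, glide loss)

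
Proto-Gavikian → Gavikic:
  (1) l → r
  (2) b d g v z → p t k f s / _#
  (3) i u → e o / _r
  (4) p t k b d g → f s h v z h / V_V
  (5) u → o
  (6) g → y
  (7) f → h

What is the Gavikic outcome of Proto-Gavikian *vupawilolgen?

Gavikic: *vupawilolgen
  vupawilolgen → vupawirorgen   [unconditioned shift]
  vupawirorgen (rule 2 does not apply)
  vupawirorgen → vupawerorgen   [pre-rhotic lowering]
  vupawerorgen → vufawerorgen   [intervocalic lenition]
  vufawerorgen → vofawerorgen   [vowel merger]
  vofawerorgen → vofaweroryen   [unconditioned shift]
  vofaweroryen → vohaweroryen   [unconditioned shift]
  giving Gavikic vohaweroryen.

vohaweroryen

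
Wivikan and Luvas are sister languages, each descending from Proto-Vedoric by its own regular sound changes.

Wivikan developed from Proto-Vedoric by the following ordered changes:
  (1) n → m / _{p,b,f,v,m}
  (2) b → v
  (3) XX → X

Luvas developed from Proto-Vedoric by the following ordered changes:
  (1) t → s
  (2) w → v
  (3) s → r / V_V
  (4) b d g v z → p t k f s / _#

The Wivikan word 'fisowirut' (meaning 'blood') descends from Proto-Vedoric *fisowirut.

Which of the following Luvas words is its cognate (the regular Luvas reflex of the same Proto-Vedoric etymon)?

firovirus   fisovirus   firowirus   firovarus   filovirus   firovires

Luvas: *fisowirut > fisowirus > fisovirus > firovirus  (by unconditioned shift, unconditioned shift, rhotacism)
The other candidates each miss or misapply at least one Luvas change.

firovirus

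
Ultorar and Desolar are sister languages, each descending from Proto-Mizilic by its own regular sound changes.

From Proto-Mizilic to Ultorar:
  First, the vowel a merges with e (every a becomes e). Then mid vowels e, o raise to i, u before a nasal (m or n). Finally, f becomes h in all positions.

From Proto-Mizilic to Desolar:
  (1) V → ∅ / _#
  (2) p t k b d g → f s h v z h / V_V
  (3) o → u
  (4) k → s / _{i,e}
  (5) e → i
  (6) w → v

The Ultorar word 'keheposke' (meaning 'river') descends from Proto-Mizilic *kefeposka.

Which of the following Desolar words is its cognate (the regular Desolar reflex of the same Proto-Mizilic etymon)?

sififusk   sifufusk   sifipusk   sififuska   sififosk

Desolar: *kefeposka
  kefeposka → kefeposk   [apocope]
  kefeposk → kefefosk   [intervocalic lenition]
  kefefosk → kefefusk   [vowel merger]
  kefefusk → sefefusk   [palatalisation]
  sefefusk → sififusk   [vowel merger]
  sififusk (rule 6 does not apply)
  giving Desolar sififusk.
Only 'sififusk' matches the regular Desolar development of *kefeposka.

sififusk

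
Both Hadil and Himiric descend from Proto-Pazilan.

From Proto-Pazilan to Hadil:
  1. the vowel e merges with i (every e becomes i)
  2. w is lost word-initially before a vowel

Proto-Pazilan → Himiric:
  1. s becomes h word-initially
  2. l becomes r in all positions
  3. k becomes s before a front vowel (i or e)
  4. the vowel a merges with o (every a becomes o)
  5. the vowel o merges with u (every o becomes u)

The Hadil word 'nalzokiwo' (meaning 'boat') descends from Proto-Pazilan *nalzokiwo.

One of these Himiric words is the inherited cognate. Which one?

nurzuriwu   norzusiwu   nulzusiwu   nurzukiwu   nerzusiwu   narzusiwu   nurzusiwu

nurzusiwu

Himiric: start from *nalzokiwo.
  rule 1: no change — nalzokiwo
  rule 2 (unconditioned shift): nalzokiwo → narzokiwo
  rule 3 (palatalisation): narzokiwo → narzosiwo
  rule 4 (vowel merger): narzosiwo → norzosiwo
  rule 5 (vowel merger): norzosiwo → nurzusiwu
  ⇒ Himiric nurzusiwu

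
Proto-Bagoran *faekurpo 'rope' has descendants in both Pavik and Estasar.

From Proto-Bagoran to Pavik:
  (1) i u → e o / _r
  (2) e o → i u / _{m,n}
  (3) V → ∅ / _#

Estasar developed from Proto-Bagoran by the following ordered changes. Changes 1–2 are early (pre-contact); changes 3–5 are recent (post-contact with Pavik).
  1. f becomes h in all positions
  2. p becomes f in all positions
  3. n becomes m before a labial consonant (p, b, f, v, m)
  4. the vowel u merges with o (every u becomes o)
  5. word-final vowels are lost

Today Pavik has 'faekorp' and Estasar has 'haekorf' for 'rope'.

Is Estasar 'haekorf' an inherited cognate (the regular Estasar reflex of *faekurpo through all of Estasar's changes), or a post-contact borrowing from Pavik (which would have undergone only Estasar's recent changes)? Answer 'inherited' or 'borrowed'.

If inherited, *faekurpo would pass through all of Estasar's changes:
Estasar: start from *faekurpo.
  rule 1 (unconditioned shift): faekurpo → haekurpo
  rule 2 (unconditioned shift): haekurpo → haekurfo
  rule 3: no change — haekurfo
  rule 4 (vowel merger): haekurfo → haekorfo
  rule 5 (apocope): haekorfo → haekorf
  ⇒ Estasar haekorf
If borrowed from Pavik 'faekorp' after the early changes, it would undergo only the recent ones:
  rule 3 (nasal place assimilation): no change (faekorp)
  rule 4 (vowel merger): no change (faekorp)
  rule 5 (apocope): no change (faekorp)
  ⇒ as a loan: faekorp
Estasar 'haekorf' matches the inherited outcome exactly, so it is an inherited cognate, not a loan.

inherited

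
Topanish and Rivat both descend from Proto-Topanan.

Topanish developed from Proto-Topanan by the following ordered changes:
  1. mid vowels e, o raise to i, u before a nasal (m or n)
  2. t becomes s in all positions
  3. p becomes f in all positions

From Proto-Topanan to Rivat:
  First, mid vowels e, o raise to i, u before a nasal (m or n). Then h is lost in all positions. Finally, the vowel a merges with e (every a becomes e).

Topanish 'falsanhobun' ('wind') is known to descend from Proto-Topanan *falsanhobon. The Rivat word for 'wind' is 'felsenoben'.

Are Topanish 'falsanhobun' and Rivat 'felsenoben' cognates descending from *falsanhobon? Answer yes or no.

no

Derive the expected Rivat reflex of *falsanhobon:
Rivat: start from *falsanhobon.
  rule 1 (pre-nasal raising): falsanhobon → falsanhobun
  rule 2 (h-loss): falsanhobun → falsanobun
  rule 3 (vowel merger): falsanobun → felsenobun
  ⇒ Rivat felsenobun
The regular Rivat reflex would be 'felsenobun', but the attested form is 'felsenoben'. The correspondence is irregular, so they are not cognates (the Rivat form has a different source).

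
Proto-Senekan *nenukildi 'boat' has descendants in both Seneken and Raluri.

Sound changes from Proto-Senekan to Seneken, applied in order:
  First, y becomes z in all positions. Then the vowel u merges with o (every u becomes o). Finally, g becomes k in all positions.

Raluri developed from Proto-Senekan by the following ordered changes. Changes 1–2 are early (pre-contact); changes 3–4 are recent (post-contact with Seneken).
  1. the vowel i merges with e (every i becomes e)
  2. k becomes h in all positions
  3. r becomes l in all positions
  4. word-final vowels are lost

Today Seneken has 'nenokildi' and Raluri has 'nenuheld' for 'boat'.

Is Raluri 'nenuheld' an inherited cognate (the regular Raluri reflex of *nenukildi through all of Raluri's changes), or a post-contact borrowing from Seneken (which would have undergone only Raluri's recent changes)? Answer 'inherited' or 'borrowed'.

inherited

If inherited, *nenukildi would pass through all of Raluri's changes:
Raluri: *nenukildi
  nenukildi → nenukelde   [vowel merger]
  nenukelde → nenuhelde   [unconditioned shift]
  nenuhelde (rule 3 does not apply)
  nenuhelde → nenuheld   [apocope]
  giving Raluri nenuheld.
If borrowed from Seneken 'nenokildi' after the early changes, it would undergo only the recent ones:
  rule 3 (unconditioned shift): no change (nenokildi)
  rule 4 (apocope): nenokildi → nenokild
  ⇒ as a loan: nenokild
Raluri 'nenuheld' matches the inherited outcome exactly, so it is an inherited cognate, not a loan.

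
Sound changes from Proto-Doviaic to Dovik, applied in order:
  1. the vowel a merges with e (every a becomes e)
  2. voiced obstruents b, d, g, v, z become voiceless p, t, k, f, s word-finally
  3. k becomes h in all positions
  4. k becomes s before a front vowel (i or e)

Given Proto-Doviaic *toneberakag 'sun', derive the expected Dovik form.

tonebereheh

Dovik: *toneberakag
  toneberakag → toneberekeg   [vowel merger]
  toneberekeg → toneberekek   [final devoicing]
  toneberekek → tonebereheh   [unconditioned shift]
  tonebereheh (rule 4 does not apply)
  giving Dovik tonebereheh.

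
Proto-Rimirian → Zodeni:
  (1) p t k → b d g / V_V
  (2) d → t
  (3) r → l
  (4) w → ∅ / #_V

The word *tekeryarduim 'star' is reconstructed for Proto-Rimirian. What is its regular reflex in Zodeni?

tegelyaltuim

Zodeni: *tekeryarduim > tegeryarduim > tegeryartuim > tegelyaltuim  (by intervocalic voicing, unconditioned shift, unconditioned shift)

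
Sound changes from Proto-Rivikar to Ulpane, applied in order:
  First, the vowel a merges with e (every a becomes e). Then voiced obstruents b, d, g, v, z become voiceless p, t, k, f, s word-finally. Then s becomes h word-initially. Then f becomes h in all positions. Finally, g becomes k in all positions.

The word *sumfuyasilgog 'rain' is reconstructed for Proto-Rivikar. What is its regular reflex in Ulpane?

Ulpane: *sumfuyasilgog > sumfuyesilgog > sumfuyesilgok > humfuyesilgok > humhuyesilgok > humhuyesilkok  (by vowel merger, final devoicing, debuccalisation, unconditioned shift, unconditioned shift)

humhuyesilkok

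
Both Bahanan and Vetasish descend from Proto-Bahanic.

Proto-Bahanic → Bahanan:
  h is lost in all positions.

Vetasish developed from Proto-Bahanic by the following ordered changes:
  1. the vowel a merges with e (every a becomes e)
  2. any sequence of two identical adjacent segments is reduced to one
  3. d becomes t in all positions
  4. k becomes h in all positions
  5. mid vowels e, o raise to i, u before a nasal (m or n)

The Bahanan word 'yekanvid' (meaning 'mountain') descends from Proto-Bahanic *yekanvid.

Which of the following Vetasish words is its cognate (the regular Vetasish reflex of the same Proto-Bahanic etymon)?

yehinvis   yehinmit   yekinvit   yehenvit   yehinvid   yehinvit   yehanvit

Vetasish: *yekanvid > yekenvid > yekenvit > yehenvit > yehinvit  (by vowel merger, unconditioned shift, unconditioned shift, pre-nasal raising)
The other candidates each miss or misapply at least one Vetasish change.

yehinvit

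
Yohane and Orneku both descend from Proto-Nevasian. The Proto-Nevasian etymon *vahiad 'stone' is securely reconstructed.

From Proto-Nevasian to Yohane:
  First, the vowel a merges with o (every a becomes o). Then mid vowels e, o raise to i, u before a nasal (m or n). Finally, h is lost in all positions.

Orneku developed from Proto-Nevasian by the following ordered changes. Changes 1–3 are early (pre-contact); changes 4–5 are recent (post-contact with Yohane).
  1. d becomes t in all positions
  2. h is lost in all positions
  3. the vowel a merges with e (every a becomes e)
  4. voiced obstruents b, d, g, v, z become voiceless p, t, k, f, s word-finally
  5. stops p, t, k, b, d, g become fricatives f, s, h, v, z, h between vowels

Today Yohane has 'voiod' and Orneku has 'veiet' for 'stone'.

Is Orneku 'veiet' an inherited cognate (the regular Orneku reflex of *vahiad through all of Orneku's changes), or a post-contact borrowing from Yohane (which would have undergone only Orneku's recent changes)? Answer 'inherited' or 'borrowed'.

If inherited, *vahiad would pass through all of Orneku's changes:
Orneku: *vahiad
  vahiad → vahiat   [unconditioned shift]
  vahiat → vaiat   [h-loss]
  vaiat → veiet   [vowel merger]
  veiet (rule 4 does not apply)
  veiet (rule 5 does not apply)
  giving Orneku veiet.
If borrowed from Yohane 'voiod' after the early changes, it would undergo only the recent ones:
  rule 4 (final devoicing): voiod → voiot
  rule 5 (intervocalic lenition): no change (voiot)
  ⇒ as a loan: voiot
Orneku 'veiet' matches the inherited outcome exactly, so it is an inherited cognate, not a loan.

inherited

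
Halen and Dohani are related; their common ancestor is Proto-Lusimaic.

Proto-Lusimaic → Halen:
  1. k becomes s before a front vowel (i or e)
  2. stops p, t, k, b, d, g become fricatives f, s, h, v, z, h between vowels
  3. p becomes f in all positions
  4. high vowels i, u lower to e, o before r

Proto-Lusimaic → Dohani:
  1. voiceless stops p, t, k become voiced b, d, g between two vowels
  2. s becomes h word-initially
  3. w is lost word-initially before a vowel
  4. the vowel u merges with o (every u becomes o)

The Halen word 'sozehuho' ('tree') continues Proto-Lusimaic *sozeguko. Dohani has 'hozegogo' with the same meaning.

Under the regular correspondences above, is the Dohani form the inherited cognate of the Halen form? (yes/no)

Derive the expected Dohani reflex of *sozeguko:
Dohani: *sozeguko > sozegugo > hozegugo > hozegogo  (by intervocalic voicing, debuccalisation, vowel merger)
Dohani 'hozegogo' matches the regular reflex exactly, so the pair is cognate.

yes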